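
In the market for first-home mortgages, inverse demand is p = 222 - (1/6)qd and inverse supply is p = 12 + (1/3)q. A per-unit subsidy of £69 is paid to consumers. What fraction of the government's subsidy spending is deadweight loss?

DWL / government spending = 23/186

Pre-subsidy: 222 - (1/6)q = 12 + (1/3)q gives q* = 420 and p* = 152.
With the rebate, buyers effectively pay pb = ps − 69, where ps is the price sellers receive.
On the curves, pb = 222 - (1/6)q and ps = 12 + (1/3)q; the wedge ps − pb = 69 gives 12 + (1/3)q − (222 - (1/6)q) = 69, so q' = 558.
Then pb = 222 − (1/6)·558 = 129 and ps = 12 + (1/3)·558 = 198.
ΔCS = ½(420 + 558)(152 − 129) = 11247; ΔPS = ½(420 + 558)(198 − 152) = 22494.
Government spending = 69 × 558 = 38502.
DWL = ½ × 69 × (558 − 420) = 4761; fraction = 4761 / 38502 = 23/186.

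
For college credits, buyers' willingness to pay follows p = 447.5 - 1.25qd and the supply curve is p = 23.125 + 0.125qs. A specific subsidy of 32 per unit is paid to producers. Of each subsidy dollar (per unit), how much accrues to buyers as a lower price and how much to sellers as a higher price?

Pre-subsidy: 447.5 - 1.25q = 23.125 + 0.125q gives q* = 3395/11 and p* = 2715/44.
With the subsidy, sellers receive ps = pb + 32 for each unit, where pb is the price buyers pay.
On the curves, pb = 447.5 - 1.25q and ps = 23.125 + 0.125q; the wedge ps − pb = 32 gives 23.125 + 0.125q − (447.5 - 1.25q) = 32, so q' = 3651/11.
Then pb = 447.5 − 1.25·(3651/11) = 1435/44 and ps = 23.125 + 0.125·(3651/11) = 2843/44.
Buyers' price falls by p* − pb = 2715/44 − 1435/44 = 320/11; sellers' price rises by ps − p* = 2843/44 − 2715/44 = 32/11.

Buyers gain 320/11 per unit; sellers gain 32/11 per unit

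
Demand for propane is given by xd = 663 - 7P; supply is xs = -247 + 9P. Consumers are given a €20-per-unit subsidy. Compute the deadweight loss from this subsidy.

Deadweight loss = €787.5

Pre-subsidy: 663 - 7P = -247 + 9P gives P* = 56.875, x* = 264.875.
With the rebate, buyers effectively pay Pb = Ps − 20, where Ps is the price sellers receive.
Demand in terms of Ps becomes xd = 663 − 7(Ps − 20) = 803 - 7Ps. Setting this equal to supply: 803 - 7Ps = -247 + 9Ps, so Ps = 65.625.
Buyers pay Pb = 65.625 − 20 = 45.625; x' = -247 + 9·65.625 = 343.625.
The subsidy expands output by 343.625 − 264.875 = 78.75 past the efficient level; on those units the gap between marginal cost and willingness to pay runs from 0 up to 20.
DWL = ½ × 20 × 78.75 = 787.5.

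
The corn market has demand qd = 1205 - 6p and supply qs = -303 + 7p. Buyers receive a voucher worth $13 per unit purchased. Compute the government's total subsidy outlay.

Pre-subsidy: 1205 - 6p = -303 + 7p gives p* = 116, q* = 509.
With the rebate, buyers effectively pay pb = ps − 13, where ps is the price sellers receive.
Demand in terms of ps becomes qd = 1205 − 6(ps − 13) = 1283 - 6ps. Setting this equal to supply: 1283 - 6ps = -303 + 7ps, so ps = 122.
Buyers pay pb = 122 − 13 = 109; q' = -303 + 7·122 = 551.
Government outlay = subsidy × quantity = 13 × 551 = 7163.

Government cost = $7163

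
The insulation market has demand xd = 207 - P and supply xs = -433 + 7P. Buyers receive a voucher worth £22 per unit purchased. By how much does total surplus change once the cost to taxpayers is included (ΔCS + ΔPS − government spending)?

Pre-subsidy: 207 - P = -433 + 7P gives P* = 80, x* = 127.
With the rebate, buyers effectively pay Pb = Ps − 22, where Ps is the price sellers receive.
Demand in terms of Ps becomes xd = 207 − 1(Ps − 22) = 229 - Ps. Setting this equal to supply: 229 - Ps = -433 + 7Ps, so Ps = 82.75.
Buyers pay Pb = 82.75 − 22 = 60.75; x' = -433 + 7·82.75 = 146.25.
ΔCS = ½(127 + 146.25)(80 − 60.75) = 2630.03125; ΔPS = ½(127 + 146.25)(82.75 − 80) = 375.71875.
Government spending = 22 × 146.25 = 3217.5.
Net change = 2630.03125 + 375.71875 − 3217.5 = -211.75. The loss equals the DWL triangle ½·22·19.25.

Net change in total surplus = -£211.75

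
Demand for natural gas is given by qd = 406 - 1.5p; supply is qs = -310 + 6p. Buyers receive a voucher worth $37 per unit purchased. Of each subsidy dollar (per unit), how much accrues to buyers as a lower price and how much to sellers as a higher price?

Pre-subsidy: 406 - 1.5p = -310 + 6p gives p* = 1432/15, q* = 262.8.
With the rebate, buyers effectively pay pb = ps − 37, where ps is the price sellers receive.
Demand in terms of ps becomes qd = 406 − 1.5(ps − 37) = 461.5 - 1.5ps. Setting this equal to supply: 461.5 - 1.5ps = -310 + 6ps, so ps = 1543/15.
Buyers pay pb = 1543/15 − 37 = 988/15; q' = -310 + 6·(1543/15) = 307.2.
Buyers' price falls by p* − pb = 1432/15 − 988/15 = 29.6; sellers' price rises by ps − p* = 1543/15 − 1432/15 = 7.4.

Buyers gain $29.6 per unit; sellers gain $7.4 per unit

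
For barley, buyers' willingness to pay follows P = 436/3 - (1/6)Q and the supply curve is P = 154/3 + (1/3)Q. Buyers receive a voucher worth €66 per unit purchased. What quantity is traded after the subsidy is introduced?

Q' = 320

Pre-subsidy: 436/3 - (1/6)Q = 154/3 + (1/3)Q gives Q* = 188 and P* = 114.
With the rebate, buyers effectively pay Pb = Ps − 66, where Ps is the price sellers receive.
On the curves, Pb = 436/3 - (1/6)Q and Ps = 154/3 + (1/3)Q; the wedge Ps − Pb = 66 gives 154/3 + (1/3)Q − (436/3 - (1/6)Q) = 66, so Q' = 320.
Then Pb = 436/3 − (1/6)·320 = 92 and Ps = 154/3 + (1/3)·320 = 158.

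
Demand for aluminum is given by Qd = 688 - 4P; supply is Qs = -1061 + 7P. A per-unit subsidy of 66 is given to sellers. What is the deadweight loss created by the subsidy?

Pre-subsidy: 688 - 4P = -1061 + 7P gives P* = 159, Q* = 52.
With the subsidy, sellers receive Ps = Pb + 66 for each unit, where Pb is the price buyers pay.
Supply in terms of Pb becomes Qs = -1061 + 7(Pb + 66) = -599 + 7Pb. Setting this equal to demand: 688 - 4Pb = -599 + 7Pb, so Pb = 117.
Sellers receive Ps = 117 + 66 = 183; Q' = 688 − 4·117 = 220.
The subsidy expands output by 220 − 52 = 168 past the efficient level; on those units the gap between marginal cost and willingness to pay runs from 0 up to 66.
DWL = ½ × 66 × 168 = 5544.

Deadweight loss = 5544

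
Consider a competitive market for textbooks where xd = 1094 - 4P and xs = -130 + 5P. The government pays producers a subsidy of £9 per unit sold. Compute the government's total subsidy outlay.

Pre-subsidy: 1094 - 4P = -130 + 5P gives P* = 136, x* = 550.
With the subsidy, sellers receive Ps = Pb + 9 for each unit, where Pb is the price buyers pay.
Supply in terms of Pb becomes xs = -130 + 5(Pb + 9) = -85 + 5Pb. Setting this equal to demand: 1094 - 4Pb = -85 + 5Pb, so Pb = 131.
Sellers receive Ps = 131 + 9 = 140; x' = 1094 − 4·131 = 570.
Government outlay = subsidy × quantity = 9 × 570 = 5130.

Government cost = £5130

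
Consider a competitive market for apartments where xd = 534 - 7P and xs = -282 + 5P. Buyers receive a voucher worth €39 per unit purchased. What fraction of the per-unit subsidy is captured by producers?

Producer share = 7/12

Pre-subsidy: 534 - 7P = -282 + 5P gives P* = 68, x* = 58.
With the rebate, buyers effectively pay Pb = Ps − 39, where Ps is the price sellers receive.
Demand in terms of Ps becomes xd = 534 − 7(Ps − 39) = 807 - 7Ps. Setting this equal to supply: 807 - 7Ps = -282 + 5Ps, so Ps = 90.75.
Buyers pay Pb = 90.75 − 39 = 51.75; x' = -282 + 5·90.75 = 171.75.
Buyers' price falls by P* − Pb = 68 − 51.75 = 16.25; sellers' price rises by Ps − P* = 90.75 − 68 = 22.75.
So producers capture 22.75/39 = 7/12 of each unit of subsidy.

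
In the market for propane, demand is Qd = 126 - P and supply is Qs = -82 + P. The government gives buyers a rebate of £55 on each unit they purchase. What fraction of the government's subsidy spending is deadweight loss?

Pre-subsidy: 126 - P = -82 + P gives P* = 104, Q* = 22.
With the rebate, buyers effectively pay Pb = Ps − 55, where Ps is the price sellers receive.
Demand in terms of Ps becomes Qd = 126 − 1(Ps − 55) = 181 - Ps. Setting this equal to supply: 181 - Ps = -82 + Ps, so Ps = 131.5.
Buyers pay Pb = 131.5 − 55 = 76.5; Q' = -82 + 1·131.5 = 49.5.
ΔCS = ½(22 + 49.5)(104 − 76.5) = 983.125; ΔPS = ½(22 + 49.5)(131.5 − 104) = 983.125.
Government spending = 55 × 49.5 = 2722.5.
DWL = ½ × 55 × (49.5 − 22) = 756.25; fraction = 756.25 / 2722.5 = 5/18.

DWL / government spending = 5/18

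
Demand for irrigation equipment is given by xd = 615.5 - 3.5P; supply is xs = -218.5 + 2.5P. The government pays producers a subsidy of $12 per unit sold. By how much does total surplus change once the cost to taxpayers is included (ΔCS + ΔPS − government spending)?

Pre-subsidy: 615.5 - 3.5P = -218.5 + 2.5P gives P* = 139, x* = 129.
With the subsidy, sellers receive Ps = Pb + 12 for each unit, where Pb is the price buyers pay.
Supply in terms of Pb becomes xs = -218.5 + 2.5(Pb + 12) = -188.5 + 2.5Pb. Setting this equal to demand: 615.5 - 3.5Pb = -188.5 + 2.5Pb, so Pb = 134.
Sellers receive Ps = 134 + 12 = 146; x' = 615.5 − 3.5·134 = 146.5.
ΔCS = ½(129 + 146.5)(139 − 134) = 688.75; ΔPS = ½(129 + 146.5)(146 − 139) = 964.25.
Government spending = 12 × 146.5 = 1758.
Net change = 688.75 + 964.25 − 1758 = -105. The loss equals the DWL triangle ½·12·17.5.

Net change in total surplus = -$105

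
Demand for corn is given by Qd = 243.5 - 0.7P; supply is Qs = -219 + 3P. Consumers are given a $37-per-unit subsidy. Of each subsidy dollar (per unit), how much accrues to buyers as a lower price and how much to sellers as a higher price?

Pre-subsidy: 243.5 - 0.7P = -219 + 3P gives P* = 125, Q* = 156.
With the rebate, buyers effectively pay Pb = Ps − 37, where Ps is the price sellers receive.
Demand in terms of Ps becomes Qd = 243.5 − 0.7(Ps − 37) = 269.4 - 0.7Ps. Setting this equal to supply: 269.4 - 0.7Ps = -219 + 3Ps, so Ps = 132.
Buyers pay Pb = 132 − 37 = 95; Q' = -219 + 3·132 = 177.
Buyers' price falls by P* − Pb = 125 − 95 = 30; sellers' price rises by Ps − P* = 132 − 125 = 7.

Buyers gain $30 per unit; sellers gain $7 per unit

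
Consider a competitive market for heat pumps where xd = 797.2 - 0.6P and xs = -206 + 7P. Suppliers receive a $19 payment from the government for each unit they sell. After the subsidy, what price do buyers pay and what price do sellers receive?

Pre-subsidy: 797.2 - 0.6P = -206 + 7P gives P* = 132, x* = 718.
With the subsidy, sellers receive Ps = Pb + 19 for each unit, where Pb is the price buyers pay.
Supply in terms of Pb becomes xs = -206 + 7(Pb + 19) = -73 + 7Pb. Setting this equal to demand: 797.2 - 0.6Pb = -73 + 7Pb, so Pb = 114.5.
Sellers receive Ps = 114.5 + 19 = 133.5; x' = 797.2 − 0.6·114.5 = 728.5.

Buyers pay $114.5; sellers receive $133.5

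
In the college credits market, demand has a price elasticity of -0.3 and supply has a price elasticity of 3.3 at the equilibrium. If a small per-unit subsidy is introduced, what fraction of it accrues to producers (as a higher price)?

Producer share = 1/12

For a small subsidy around the equilibrium, the benefit split depends on the relative slopes, which at a point are proportional to the elasticities.
Buyer share = εs/(εs + |εd|) = 3.3/(3.3 + 0.3) = 11/12; seller share = |εd|/(εs + |εd|) = 1/12.
So producers capture 1/12 of the subsidy.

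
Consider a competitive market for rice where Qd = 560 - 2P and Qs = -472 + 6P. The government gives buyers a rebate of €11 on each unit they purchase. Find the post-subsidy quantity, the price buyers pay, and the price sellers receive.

Q' = 318.5; buyers pay €120.75; sellers receive €131.75

Pre-subsidy: 560 - 2P = -472 + 6P gives P* = 129, Q* = 302.
With the rebate, buyers effectively pay Pb = Ps − 11, where Ps is the price sellers receive.
Demand in terms of Ps becomes Qd = 560 − 2(Ps − 11) = 582 - 2Ps. Setting this equal to supply: 582 - 2Ps = -472 + 6Ps, so Ps = 131.75.
Buyers pay Pb = 131.75 − 11 = 120.75; Q' = -472 + 6·131.75 = 318.5.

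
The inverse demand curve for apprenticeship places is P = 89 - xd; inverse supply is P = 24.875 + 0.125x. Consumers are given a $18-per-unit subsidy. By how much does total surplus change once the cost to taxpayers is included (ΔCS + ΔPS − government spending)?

Net change in total surplus = -$144

Pre-subsidy: 89 - x = 24.875 + 0.125x gives x* = 57 and P* = 32.
With the rebate, buyers effectively pay Pb = Ps − 18, where Ps is the price sellers receive.
On the curves, Pb = 89 - x and Ps = 24.875 + 0.125x; the wedge Ps − Pb = 18 gives 24.875 + 0.125x − (89 - x) = 18, so x' = 73.
Then Pb = 89 − 1·73 = 16 and Ps = 24.875 + 0.125·73 = 34.
ΔCS = ½(57 + 73)(32 − 16) = 1040; ΔPS = ½(57 + 73)(34 − 32) = 130.
Government spending = 18 × 73 = 1314.
Net change = 1040 + 130 − 1314 = -144. The loss equals the DWL triangle ½·18·16.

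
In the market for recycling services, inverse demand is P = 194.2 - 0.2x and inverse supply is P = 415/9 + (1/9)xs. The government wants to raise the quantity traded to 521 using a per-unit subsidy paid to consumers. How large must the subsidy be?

Required subsidy s = 14 per unit

At x = 521, from the demand curve buyers pay Pb = 194.2 − 0.2·521 = 90; from the supply curve sellers need Ps = 415/9 + (1/9)·521 = 104.
The subsidy must fill the gap: s = Ps − Pb = 104 − 90 = 14.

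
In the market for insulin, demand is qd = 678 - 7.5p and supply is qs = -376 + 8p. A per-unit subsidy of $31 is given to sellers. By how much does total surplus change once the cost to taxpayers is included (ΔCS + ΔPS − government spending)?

Net change in total surplus = -$1860

Pre-subsidy: 678 - 7.5p = -376 + 8p gives p* = 68, q* = 168.
With the subsidy, sellers receive ps = pb + 31 for each unit, where pb is the price buyers pay.
Supply in terms of pb becomes qs = -376 + 8(pb + 31) = -128 + 8pb. Setting this equal to demand: 678 - 7.5pb = -128 + 8pb, so pb = 52.
Sellers receive ps = 52 + 31 = 83; q' = 678 − 7.5·52 = 288.
ΔCS = ½(168 + 288)(68 − 52) = 3648; ΔPS = ½(168 + 288)(83 − 68) = 3420.
Government spending = 31 × 288 = 8928.
Net change = 3648 + 3420 − 8928 = -1860. The loss equals the DWL triangle ½·31·120.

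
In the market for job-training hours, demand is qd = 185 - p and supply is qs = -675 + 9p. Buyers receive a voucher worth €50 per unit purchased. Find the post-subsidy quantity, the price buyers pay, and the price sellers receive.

Pre-subsidy: 185 - p = -675 + 9p gives p* = 86, q* = 99.
With the rebate, buyers effectively pay pb = ps − 50, where ps is the price sellers receive.
Demand in terms of ps becomes qd = 185 − 1(ps − 50) = 235 - ps. Setting this equal to supply: 235 - ps = -675 + 9ps, so ps = 91.
Buyers pay pb = 91 − 50 = 41; q' = -675 + 9·91 = 144.

q' = 144; buyers pay €41; sellers receive €91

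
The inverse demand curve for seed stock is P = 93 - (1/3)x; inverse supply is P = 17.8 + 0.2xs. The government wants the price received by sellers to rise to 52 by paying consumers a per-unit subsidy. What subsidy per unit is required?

Required subsidy s = 16 per unit

At a seller price of 52, quantity supplied is -89 + 5·52 = 171.
Buyers absorb 171 only when they pay Pb = 93 − (1/3)·171 = 36.
s = Ps − Pb = 52 − 36 = 16.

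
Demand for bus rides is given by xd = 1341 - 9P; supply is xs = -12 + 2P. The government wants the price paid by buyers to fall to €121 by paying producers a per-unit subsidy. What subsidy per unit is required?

At a buyer price of 121, quantity demanded is 1341 − 9·121 = 252.
Sellers supply 252 only when they receive Ps with -12 + 2·Ps = 252, i.e. Ps = 132.
s = Ps − Pb = 132 − 121 = 11.

Required subsidy s = €11 per unit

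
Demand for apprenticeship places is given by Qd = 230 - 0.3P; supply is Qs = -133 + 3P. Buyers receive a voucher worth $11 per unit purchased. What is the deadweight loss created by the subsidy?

Pre-subsidy: 230 - 0.3P = -133 + 3P gives P* = 110, Q* = 197.
With the rebate, buyers effectively pay Pb = Ps − 11, where Ps is the price sellers receive.
Demand in terms of Ps becomes Qd = 230 − 0.3(Ps − 11) = 233.3 - 0.3Ps. Setting this equal to supply: 233.3 - 0.3Ps = -133 + 3Ps, so Ps = 111.
Buyers pay Pb = 111 − 11 = 100; Q' = -133 + 3·111 = 200.
The subsidy expands output by 200 − 197 = 3 past the efficient level; on those units the gap between marginal cost and willingness to pay runs from 0 up to 11.
DWL = ½ × 11 × 3 = 16.5.

Deadweight loss = $16.5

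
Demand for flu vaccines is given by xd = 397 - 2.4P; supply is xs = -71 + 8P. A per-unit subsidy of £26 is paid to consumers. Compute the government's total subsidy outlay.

Government cost = £8762

Pre-subsidy: 397 - 2.4P = -71 + 8P gives P* = 45, x* = 289.
With the rebate, buyers effectively pay Pb = Ps − 26, where Ps is the price sellers receive.
Demand in terms of Ps becomes xd = 397 − 2.4(Ps − 26) = 459.4 - 2.4Ps. Setting this equal to supply: 459.4 - 2.4Ps = -71 + 8Ps, so Ps = 51.
Buyers pay Pb = 51 − 26 = 25; x' = -71 + 8·51 = 337.
Government outlay = subsidy × quantity = 26 × 337 = 8762.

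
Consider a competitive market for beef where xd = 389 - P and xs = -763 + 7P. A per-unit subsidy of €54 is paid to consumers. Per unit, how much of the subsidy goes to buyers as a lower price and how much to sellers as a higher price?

Pre-subsidy: 389 - P = -763 + 7P gives P* = 144, x* = 245.
With the rebate, buyers effectively pay Pb = Ps − 54, where Ps is the price sellers receive.
Demand in terms of Ps becomes xd = 389 − 1(Ps − 54) = 443 - Ps. Setting this equal to supply: 443 - Ps = -763 + 7Ps, so Ps = 150.75.
Buyers pay Pb = 150.75 − 54 = 96.75; x' = -763 + 7·150.75 = 292.25.
Buyers' price falls by P* − Pb = 144 − 96.75 = 47.25; sellers' price rises by Ps − P* = 150.75 − 144 = 6.75.

Buyers gain €47.25 per unit; sellers gain €6.75 per unit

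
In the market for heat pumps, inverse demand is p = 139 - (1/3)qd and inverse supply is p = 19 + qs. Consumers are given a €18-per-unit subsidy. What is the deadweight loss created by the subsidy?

Deadweight loss = €121.5

Pre-subsidy: 139 - (1/3)q = 19 + q gives q* = 90 and p* = 109.
With the rebate, buyers effectively pay pb = ps − 18, where ps is the price sellers receive.
On the curves, pb = 139 - (1/3)q and ps = 19 + q; the wedge ps − pb = 18 gives 19 + q − (139 - (1/3)q) = 18, so q' = 103.5.
Then pb = 139 − (1/3)·103.5 = 104.5 and ps = 19 + 1·103.5 = 122.5.
The subsidy expands output by 103.5 − 90 = 13.5 past the efficient level; on those units the gap between marginal cost and willingness to pay runs from 0 up to 18.
DWL = ½ × 18 × 13.5 = 121.5.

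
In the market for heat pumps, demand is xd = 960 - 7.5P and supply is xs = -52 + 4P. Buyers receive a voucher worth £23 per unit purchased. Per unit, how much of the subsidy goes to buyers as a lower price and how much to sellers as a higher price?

Buyers gain £8 per unit; sellers gain £15 per unit

Pre-subsidy: 960 - 7.5P = -52 + 4P gives P* = 88, x* = 300.
With the rebate, buyers effectively pay Pb = Ps − 23, where Ps is the price sellers receive.
Demand in terms of Ps becomes xd = 960 − 7.5(Ps − 23) = 1132.5 - 7.5Ps. Setting this equal to supply: 1132.5 - 7.5Ps = -52 + 4Ps, so Ps = 103.
Buyers pay Pb = 103 − 23 = 80; x' = -52 + 4·103 = 360.
Buyers' price falls by P* − Pb = 88 − 80 = 8; sellers' price rises by Ps − P* = 103 − 88 = 15.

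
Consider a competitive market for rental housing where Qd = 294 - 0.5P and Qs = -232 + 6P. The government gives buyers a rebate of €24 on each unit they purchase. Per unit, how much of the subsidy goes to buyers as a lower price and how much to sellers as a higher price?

Pre-subsidy: 294 - 0.5P = -232 + 6P gives P* = 1052/13, Q* = 3296/13.
With the rebate, buyers effectively pay Pb = Ps − 24, where Ps is the price sellers receive.
Demand in terms of Ps becomes Qd = 294 − 0.5(Ps − 24) = 306 - 0.5Ps. Setting this equal to supply: 306 - 0.5Ps = -232 + 6Ps, so Ps = 1076/13.
Buyers pay Pb = 1076/13 − 24 = 764/13; Q' = -232 + 6·(1076/13) = 3440/13.
Buyers' price falls by P* − Pb = 1052/13 − 764/13 = 288/13; sellers' price rises by Ps − P* = 1076/13 − 1052/13 = 24/13.

Buyers gain 288/13 per unit; sellers gain 24/13 per unit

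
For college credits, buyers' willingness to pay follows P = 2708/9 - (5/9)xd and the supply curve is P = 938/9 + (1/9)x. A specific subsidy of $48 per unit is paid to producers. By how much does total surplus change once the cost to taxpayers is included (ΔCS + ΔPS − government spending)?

Net change in total surplus = -$1728

Pre-subsidy: 2708/9 - (5/9)x = 938/9 + (1/9)x gives x* = 295 and P* = 137.
With the subsidy, sellers receive Ps = Pb + 48 for each unit, where Pb is the price buyers pay.
On the curves, Pb = 2708/9 - (5/9)x and Ps = 938/9 + (1/9)x; the wedge Ps − Pb = 48 gives 938/9 + (1/9)x − (2708/9 - (5/9)x) = 48, so x' = 367.
Then Pb = 2708/9 − (5/9)·367 = 97 and Ps = 938/9 + (1/9)·367 = 145.
ΔCS = ½(295 + 367)(137 − 97) = 13240; ΔPS = ½(295 + 367)(145 − 137) = 2648.
Government spending = 48 × 367 = 17616.
Net change = 13240 + 2648 − 17616 = -1728. The loss equals the DWL triangle ½·48·72.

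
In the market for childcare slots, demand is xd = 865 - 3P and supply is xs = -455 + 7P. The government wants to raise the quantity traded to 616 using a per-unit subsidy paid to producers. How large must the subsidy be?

Required subsidy s = 70 per unit

At x = 616, invert demand for the buyer price: Pb = (865 − 616)/3 = 83; invert supply for the seller price: Ps = (616 − (-455))/7 = 153.
The subsidy must fill the gap: s = Ps − Pb = 153 − 83 = 70.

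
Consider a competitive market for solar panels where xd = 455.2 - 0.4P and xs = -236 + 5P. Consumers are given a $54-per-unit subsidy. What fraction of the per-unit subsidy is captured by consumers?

Pre-subsidy: 455.2 - 0.4P = -236 + 5P gives P* = 128, x* = 404.
With the rebate, buyers effectively pay Pb = Ps − 54, where Ps is the price sellers receive.
Demand in terms of Ps becomes xd = 455.2 − 0.4(Ps − 54) = 476.8 - 0.4Ps. Setting this equal to supply: 476.8 - 0.4Ps = -236 + 5Ps, so Ps = 132.
Buyers pay Pb = 132 − 54 = 78; x' = -236 + 5·132 = 424.
Buyers' price falls by P* − Pb = 128 − 78 = 50; sellers' price rises by Ps − P* = 132 − 128 = 4.
So consumers capture 50/54 = 25/27 of each unit of subsidy.

Consumer share = 25/27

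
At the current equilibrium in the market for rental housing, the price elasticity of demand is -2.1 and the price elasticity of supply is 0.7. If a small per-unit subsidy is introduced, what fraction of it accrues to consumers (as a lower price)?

For a small subsidy around the equilibrium, the benefit split depends on the relative slopes, which at a point are proportional to the elasticities.
Buyer share = εs/(εs + |εd|) = 0.7/(0.7 + 2.1) = 0.25; seller share = |εd|/(εs + |εd|) = 0.75.

Consumer share = 0.25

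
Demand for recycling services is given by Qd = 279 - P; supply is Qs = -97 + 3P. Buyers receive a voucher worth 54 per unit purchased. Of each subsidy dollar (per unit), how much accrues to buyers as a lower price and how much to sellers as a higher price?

Buyers gain 40.5 per unit; sellers gain 13.5 per unit

Pre-subsidy: 279 - P = -97 + 3P gives P* = 94, Q* = 185.
With the rebate, buyers effectively pay Pb = Ps − 54, where Ps is the price sellers receive.
Demand in terms of Ps becomes Qd = 279 − 1(Ps − 54) = 333 - Ps. Setting this equal to supply: 333 - Ps = -97 + 3Ps, so Ps = 107.5.
Buyers pay Pb = 107.5 − 54 = 53.5; Q' = -97 + 3·107.5 = 225.5.
Buyers' price falls by P* − Pb = 94 − 53.5 = 40.5; sellers' price rises by Ps − P* = 107.5 − 94 = 13.5.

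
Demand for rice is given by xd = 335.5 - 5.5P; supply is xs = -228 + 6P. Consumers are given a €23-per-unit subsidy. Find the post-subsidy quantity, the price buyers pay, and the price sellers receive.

x' = 132; buyers pay €37; sellers receive €60

Pre-subsidy: 335.5 - 5.5P = -228 + 6P gives P* = 49, x* = 66.
With the rebate, buyers effectively pay Pb = Ps − 23, where Ps is the price sellers receive.
Demand in terms of Ps becomes xd = 335.5 − 5.5(Ps − 23) = 462 - 5.5Ps. Setting this equal to supply: 462 - 5.5Ps = -228 + 6Ps, so Ps = 60.
Buyers pay Pb = 60 − 23 = 37; x' = -228 + 6·60 = 132.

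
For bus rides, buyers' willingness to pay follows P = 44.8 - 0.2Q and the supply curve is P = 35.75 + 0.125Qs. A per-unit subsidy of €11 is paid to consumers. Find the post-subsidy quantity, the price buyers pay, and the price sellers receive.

Q' = 802/13; buyers pay 422/13; sellers receive 565/13

Pre-subsidy: 44.8 - 0.2Q = 35.75 + 0.125Q gives Q* = 362/13 and P* = 510/13.
With the rebate, buyers effectively pay Pb = Ps − 11, where Ps is the price sellers receive.
On the curves, Pb = 44.8 - 0.2Q and Ps = 35.75 + 0.125Q; the wedge Ps − Pb = 11 gives 35.75 + 0.125Q − (44.8 - 0.2Q) = 11, so Q' = 802/13.
Then Pb = 44.8 − 0.2·(802/13) = 422/13 and Ps = 35.75 + 0.125·(802/13) = 565/13.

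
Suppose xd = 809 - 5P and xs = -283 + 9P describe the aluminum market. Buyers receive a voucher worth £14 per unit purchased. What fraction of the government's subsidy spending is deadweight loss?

DWL / government spending = 45/928

Pre-subsidy: 809 - 5P = -283 + 9P gives P* = 78, x* = 419.
With the rebate, buyers effectively pay Pb = Ps − 14, where Ps is the price sellers receive.
Demand in terms of Ps becomes xd = 809 − 5(Ps − 14) = 879 - 5Ps. Setting this equal to supply: 879 - 5Ps = -283 + 9Ps, so Ps = 83.
Buyers pay Pb = 83 − 14 = 69; x' = -283 + 9·83 = 464.
ΔCS = ½(419 + 464)(78 − 69) = 3973.5; ΔPS = ½(419 + 464)(83 − 78) = 2207.5.
Government spending = 14 × 464 = 6496.
DWL = ½ × 14 × (464 − 419) = 315; fraction = 315 / 6496 = 45/928.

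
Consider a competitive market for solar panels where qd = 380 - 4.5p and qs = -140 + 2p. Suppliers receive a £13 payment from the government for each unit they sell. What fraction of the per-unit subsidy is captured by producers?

Producer share = 9/13

Pre-subsidy: 380 - 4.5p = -140 + 2p gives p* = 80, q* = 20.
With the subsidy, sellers receive ps = pb + 13 for each unit, where pb is the price buyers pay.
Supply in terms of pb becomes qs = -140 + 2(pb + 13) = -114 + 2pb. Setting this equal to demand: 380 - 4.5pb = -114 + 2pb, so pb = 76.
Sellers receive ps = 76 + 13 = 89; q' = 380 − 4.5·76 = 38.
Buyers' price falls by p* − pb = 80 − 76 = 4; sellers' price rises by ps − p* = 89 − 80 = 9.
So producers capture 9/13 = 9/13 of each unit of subsidy.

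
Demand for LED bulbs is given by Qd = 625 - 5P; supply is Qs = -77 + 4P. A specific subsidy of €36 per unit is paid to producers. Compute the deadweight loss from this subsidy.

Pre-subsidy: 625 - 5P = -77 + 4P gives P* = 78, Q* = 235.
With the subsidy, sellers receive Ps = Pb + 36 for each unit, where Pb is the price buyers pay.
Supply in terms of Pb becomes Qs = -77 + 4(Pb + 36) = 67 + 4Pb. Setting this equal to demand: 625 - 5Pb = 67 + 4Pb, so Pb = 62.
Sellers receive Ps = 62 + 36 = 98; Q' = 625 − 5·62 = 315.
The subsidy expands output by 315 − 235 = 80 past the efficient level; on those units the gap between marginal cost and willingness to pay runs from 0 up to 36.
DWL = ½ × 36 × 80 = 1440.

Deadweight loss = €1440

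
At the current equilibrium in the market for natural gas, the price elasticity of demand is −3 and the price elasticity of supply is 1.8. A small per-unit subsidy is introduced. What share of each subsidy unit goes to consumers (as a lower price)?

Consumer share = 0.375

For a small subsidy around the equilibrium, the benefit split depends on the relative slopes, which at a point are proportional to the elasticities.
Buyer share = εs/(εs + |εd|) = 1.8/(1.8 + 3) = 0.375; seller share = |εd|/(εs + |εd|) = 0.625.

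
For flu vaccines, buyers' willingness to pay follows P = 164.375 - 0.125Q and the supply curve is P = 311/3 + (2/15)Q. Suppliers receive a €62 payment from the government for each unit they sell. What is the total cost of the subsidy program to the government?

Pre-subsidy: 164.375 - 0.125Q = 311/3 + (2/15)Q gives Q* = 235 and P* = 135.
With the subsidy, sellers receive Ps = Pb + 62 for each unit, where Pb is the price buyers pay.
On the curves, Pb = 164.375 - 0.125Q and Ps = 311/3 + (2/15)Q; the wedge Ps − Pb = 62 gives 311/3 + (2/15)Q − (164.375 - 0.125Q) = 62, so Q' = 475.
Then Pb = 164.375 − 0.125·475 = 105 and Ps = 311/3 + (2/15)·475 = 167.
Government outlay = subsidy × quantity = 62 × 475 = 29450.

Government cost = €29450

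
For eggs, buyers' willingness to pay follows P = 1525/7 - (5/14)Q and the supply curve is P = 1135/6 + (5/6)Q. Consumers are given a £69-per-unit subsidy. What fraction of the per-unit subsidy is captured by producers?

Pre-subsidy: 1525/7 - (5/14)Q = 1135/6 + (5/6)Q gives Q* = 24.1 and P* = 209.25.
With the rebate, buyers effectively pay Pb = Ps − 69, where Ps is the price sellers receive.
On the curves, Pb = 1525/7 - (5/14)Q and Ps = 1135/6 + (5/6)Q; the wedge Ps − Pb = 69 gives 1135/6 + (5/6)Q − (1525/7 - (5/14)Q) = 69, so Q' = 82.06.
Then Pb = 1525/7 − (5/14)·82.06 = 188.55 and Ps = 1135/6 + (5/6)·82.06 = 257.55.
Buyers' price falls by P* − Pb = 209.25 − 188.55 = 20.7; sellers' price rises by Ps − P* = 257.55 − 209.25 = 48.3.
So producers capture 48.3/69 = 0.7 of each unit of subsidy.

Producer share = 0.7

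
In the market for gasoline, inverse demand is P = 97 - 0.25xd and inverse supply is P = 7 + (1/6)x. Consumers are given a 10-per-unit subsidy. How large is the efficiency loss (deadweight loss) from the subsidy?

Pre-subsidy: 97 - 0.25x = 7 + (1/6)x gives x* = 216 and P* = 43.
With the rebate, buyers effectively pay Pb = Ps − 10, where Ps is the price sellers receive.
On the curves, Pb = 97 - 0.25x and Ps = 7 + (1/6)x; the wedge Ps − Pb = 10 gives 7 + (1/6)x − (97 - 0.25x) = 10, so x' = 240.
Then Pb = 97 − 0.25·240 = 37 and Ps = 7 + (1/6)·240 = 47.
The subsidy expands output by 240 − 216 = 24 past the efficient level; on those units the gap between marginal cost and willingness to pay runs from 0 up to 10.
DWL = ½ × 10 × 24 = 120.

Deadweight loss = 120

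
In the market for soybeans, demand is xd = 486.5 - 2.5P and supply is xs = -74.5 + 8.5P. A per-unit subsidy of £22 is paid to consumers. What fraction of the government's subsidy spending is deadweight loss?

Pre-subsidy: 486.5 - 2.5P = -74.5 + 8.5P gives P* = 51, x* = 359.
With the rebate, buyers effectively pay Pb = Ps − 22, where Ps is the price sellers receive.
Demand in terms of Ps becomes xd = 486.5 − 2.5(Ps − 22) = 541.5 - 2.5Ps. Setting this equal to supply: 541.5 - 2.5Ps = -74.5 + 8.5Ps, so Ps = 56.
Buyers pay Pb = 56 − 22 = 34; x' = -74.5 + 8.5·56 = 401.5.
ΔCS = ½(359 + 401.5)(51 − 34) = 6464.25; ΔPS = ½(359 + 401.5)(56 − 51) = 1901.25.
Government spending = 22 × 401.5 = 8833.
DWL = ½ × 22 × (401.5 − 359) = 467.5; fraction = 467.5 / 8833 = 85/1606.

DWL / government spending = 85/1606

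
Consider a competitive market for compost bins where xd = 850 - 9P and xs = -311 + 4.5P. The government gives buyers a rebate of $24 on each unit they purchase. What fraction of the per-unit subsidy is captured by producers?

Producer share = 2/3

Pre-subsidy: 850 - 9P = -311 + 4.5P gives P* = 86, x* = 76.
With the rebate, buyers effectively pay Pb = Ps − 24, where Ps is the price sellers receive.
Demand in terms of Ps becomes xd = 850 − 9(Ps − 24) = 1066 - 9Ps. Setting this equal to supply: 1066 - 9Ps = -311 + 4.5Ps, so Ps = 102.
Buyers pay Pb = 102 − 24 = 78; x' = -311 + 4.5·102 = 148.
Buyers' price falls by P* − Pb = 86 − 78 = 8; sellers' price rises by Ps − P* = 102 − 86 = 16.
So producers capture 16/24 = 2/3 of each unit of subsidy.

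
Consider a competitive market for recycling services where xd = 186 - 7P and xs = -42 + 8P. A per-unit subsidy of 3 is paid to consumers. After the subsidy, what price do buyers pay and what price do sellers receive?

Buyers pay 13.6; sellers receive 16.6

Pre-subsidy: 186 - 7P = -42 + 8P gives P* = 15.2, x* = 79.6.
With the rebate, buyers effectively pay Pb = Ps − 3, where Ps is the price sellers receive.
Demand in terms of Ps becomes xd = 186 − 7(Ps − 3) = 207 - 7Ps. Setting this equal to supply: 207 - 7Ps = -42 + 8Ps, so Ps = 16.6.
Buyers pay Pb = 16.6 − 3 = 13.6; x' = -42 + 8·16.6 = 90.8.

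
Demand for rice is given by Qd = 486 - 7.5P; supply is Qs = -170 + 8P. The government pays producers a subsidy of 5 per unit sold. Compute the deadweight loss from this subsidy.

Pre-subsidy: 486 - 7.5P = -170 + 8P gives P* = 1312/31, Q* = 5226/31.
With the subsidy, sellers receive Ps = Pb + 5 for each unit, where Pb is the price buyers pay.
Supply in terms of Pb becomes Qs = -170 + 8(Pb + 5) = -130 + 8Pb. Setting this equal to demand: 486 - 7.5Pb = -130 + 8Pb, so Pb = 1232/31.
Sellers receive Ps = 1232/31 + 5 = 1387/31; Q' = 486 − 7.5·(1232/31) = 5826/31.
The subsidy expands output by 5826/31 − 5226/31 = 600/31 past the efficient level; on those units the gap between marginal cost and willingness to pay runs from 0 up to 5.
DWL = ½ × 5 × 600/31 = 1500/31.

Deadweight loss = 1500/31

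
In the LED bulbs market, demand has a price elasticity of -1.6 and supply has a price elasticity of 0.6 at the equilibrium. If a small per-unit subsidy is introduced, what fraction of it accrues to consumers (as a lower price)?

For a small subsidy around the equilibrium, the benefit split depends on the relative slopes, which at a point are proportional to the elasticities.
Buyer share = εs/(εs + |εd|) = 0.6/(0.6 + 1.6) = 3/11; seller share = |εd|/(εs + |εd|) = 8/11.

Consumer share = 3/11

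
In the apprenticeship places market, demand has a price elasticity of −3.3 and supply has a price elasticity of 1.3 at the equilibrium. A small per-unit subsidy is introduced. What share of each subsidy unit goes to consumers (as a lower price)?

Consumer share = 13/46

For a small subsidy around the equilibrium, the benefit split depends on the relative slopes, which at a point are proportional to the elasticities.
Buyer share = εs/(εs + |εd|) = 1.3/(1.3 + 3.3) = 13/46; seller share = |εd|/(εs + |εd|) = 33/46.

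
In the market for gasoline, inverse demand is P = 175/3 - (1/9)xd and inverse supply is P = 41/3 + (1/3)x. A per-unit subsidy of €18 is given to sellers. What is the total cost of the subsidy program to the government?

Pre-subsidy: 175/3 - (1/9)x = 41/3 + (1/3)x gives x* = 100.5 and P* = 283/6.
With the subsidy, sellers receive Ps = Pb + 18 for each unit, where Pb is the price buyers pay.
On the curves, Pb = 175/3 - (1/9)x and Ps = 41/3 + (1/3)x; the wedge Ps − Pb = 18 gives 41/3 + (1/3)x − (175/3 - (1/9)x) = 18, so x' = 141.
Then Pb = 175/3 − (1/9)·141 = 128/3 and Ps = 41/3 + (1/3)·141 = 182/3.
Government outlay = subsidy × quantity = 18 × 141 = 2538.

Government cost = €2538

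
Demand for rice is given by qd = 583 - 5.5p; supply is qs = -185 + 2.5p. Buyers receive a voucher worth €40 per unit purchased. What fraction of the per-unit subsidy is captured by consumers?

Consumer share = 0.3125

Pre-subsidy: 583 - 5.5p = -185 + 2.5p gives p* = 96, q* = 55.
With the rebate, buyers effectively pay pb = ps − 40, where ps is the price sellers receive.
Demand in terms of ps becomes qd = 583 − 5.5(ps − 40) = 803 - 5.5ps. Setting this equal to supply: 803 - 5.5ps = -185 + 2.5ps, so ps = 123.5.
Buyers pay pb = 123.5 − 40 = 83.5; q' = -185 + 2.5·123.5 = 123.75.
Buyers' price falls by p* − pb = 96 − 83.5 = 12.5; sellers' price rises by ps − p* = 123.5 − 96 = 27.5.
So consumers capture 12.5/40 = 0.3125 of each unit of subsidy.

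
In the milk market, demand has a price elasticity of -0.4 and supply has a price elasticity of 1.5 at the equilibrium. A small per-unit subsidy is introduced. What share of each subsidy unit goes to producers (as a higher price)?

For a small subsidy around the equilibrium, the benefit split depends on the relative slopes, which at a point are proportional to the elasticities.
Buyer share = εs/(εs + |εd|) = 1.5/(1.5 + 0.4) = 15/19; seller share = |εd|/(εs + |εd|) = 4/19.
So producers capture 4/19 of the subsidy.

Producer share = 4/19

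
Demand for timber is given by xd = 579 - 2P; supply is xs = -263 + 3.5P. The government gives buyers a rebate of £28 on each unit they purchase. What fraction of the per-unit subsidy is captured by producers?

Pre-subsidy: 579 - 2P = -263 + 3.5P gives P* = 1684/11, x* = 3001/11.
With the rebate, buyers effectively pay Pb = Ps − 28, where Ps is the price sellers receive.
Demand in terms of Ps becomes xd = 579 − 2(Ps − 28) = 635 - 2Ps. Setting this equal to supply: 635 - 2Ps = -263 + 3.5Ps, so Ps = 1796/11.
Buyers pay Pb = 1796/11 − 28 = 1488/11; x' = -263 + 3.5·(1796/11) = 3393/11.
Buyers' price falls by P* − Pb = 1684/11 − 1488/11 = 196/11; sellers' price rises by Ps − P* = 1796/11 − 1684/11 = 112/11.
So producers capture (112/11)/28 = 4/11 of each unit of subsidy.

Producer share = 4/11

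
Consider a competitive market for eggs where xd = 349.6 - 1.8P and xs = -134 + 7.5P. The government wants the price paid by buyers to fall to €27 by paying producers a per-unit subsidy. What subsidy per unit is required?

At a buyer price of 27, quantity demanded is 349.6 − 1.8·27 = 301.
Sellers supply 301 only when they receive Ps with -134 + 7.5·Ps = 301, i.e. Ps = 58.
s = Ps − Pb = 58 − 27 = 31.

Required subsidy s = €31 per unit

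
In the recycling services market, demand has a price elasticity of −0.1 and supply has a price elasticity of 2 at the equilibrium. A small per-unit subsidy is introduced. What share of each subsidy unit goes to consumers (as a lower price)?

Consumer share = 20/21

For a small subsidy around the equilibrium, the benefit split depends on the relative slopes, which at a point are proportional to the elasticities.
Buyer share = εs/(εs + |εd|) = 2/(2 + 0.1) = 20/21; seller share = |εd|/(εs + |εd|) = 1/21.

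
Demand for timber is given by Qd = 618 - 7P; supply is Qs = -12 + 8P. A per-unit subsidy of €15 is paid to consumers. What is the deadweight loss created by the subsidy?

Pre-subsidy: 618 - 7P = -12 + 8P gives P* = 42, Q* = 324.
With the rebate, buyers effectively pay Pb = Ps − 15, where Ps is the price sellers receive.
Demand in terms of Ps becomes Qd = 618 − 7(Ps − 15) = 723 - 7Ps. Setting this equal to supply: 723 - 7Ps = -12 + 8Ps, so Ps = 49.
Buyers pay Pb = 49 − 15 = 34; Q' = -12 + 8·49 = 380.
The subsidy expands output by 380 − 324 = 56 past the efficient level; on those units the gap between marginal cost and willingness to pay runs from 0 up to 15.
DWL = ½ × 15 × 56 = 420.

Deadweight loss = €420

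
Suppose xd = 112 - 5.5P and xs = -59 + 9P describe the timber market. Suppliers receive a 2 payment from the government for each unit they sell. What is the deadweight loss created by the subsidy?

Deadweight loss = 198/29

Pre-subsidy: 112 - 5.5P = -59 + 9P gives P* = 342/29, x* = 1367/29.
With the subsidy, sellers receive Ps = Pb + 2 for each unit, where Pb is the price buyers pay.
Supply in terms of Pb becomes xs = -59 + 9(Pb + 2) = -41 + 9Pb. Setting this equal to demand: 112 - 5.5Pb = -41 + 9Pb, so Pb = 306/29.
Sellers receive Ps = 306/29 + 2 = 364/29; x' = 112 − 5.5·(306/29) = 1565/29.
The subsidy expands output by 1565/29 − 1367/29 = 198/29 past the efficient level; on those units the gap between marginal cost and willingness to pay runs from 0 up to 2.
DWL = ½ × 2 × 198/29 = 198/29.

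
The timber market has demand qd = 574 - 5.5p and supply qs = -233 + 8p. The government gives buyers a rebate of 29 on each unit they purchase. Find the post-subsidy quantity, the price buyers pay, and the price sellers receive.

q' = 9173/27; buyers pay 1150/27; sellers receive 1933/27

Pre-subsidy: 574 - 5.5p = -233 + 8p gives p* = 538/9, q* = 2207/9.
With the rebate, buyers effectively pay pb = ps − 29, where ps is the price sellers receive.
Demand in terms of ps becomes qd = 574 − 5.5(ps − 29) = 733.5 - 5.5ps. Setting this equal to supply: 733.5 - 5.5ps = -233 + 8ps, so ps = 1933/27.
Buyers pay pb = 1933/27 − 29 = 1150/27; q' = -233 + 8·(1933/27) = 9173/27.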